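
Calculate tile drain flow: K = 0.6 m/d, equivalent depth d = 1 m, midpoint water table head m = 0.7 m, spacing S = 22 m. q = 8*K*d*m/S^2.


q = 8*K*d*m/S^2
q = 8*0.6*1*0.7/22^2
q = 3.3600 / 484

0.0069 m/d


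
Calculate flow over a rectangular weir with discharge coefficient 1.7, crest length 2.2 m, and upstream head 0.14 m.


Q = C * L * H^(3/2) = 1.7 * 2.2 * 0.14^1.5 = 1.7 * 2.2 * 0.052383

0.1959 m^3/s


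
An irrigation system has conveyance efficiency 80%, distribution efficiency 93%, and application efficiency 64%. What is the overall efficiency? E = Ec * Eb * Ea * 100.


Ec = 0.8, Eb = 0.93, Ea = 0.64
E = 0.8 * 0.93 * 0.64 * 100 = 47.6160%

47.6160 %


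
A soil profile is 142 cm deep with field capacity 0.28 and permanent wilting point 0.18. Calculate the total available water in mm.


AWC = (FC - PWP) * d * 10
AWC = (0.28 - 0.18) * 142 * 10
AWC = 0.1000 * 142 * 10

142.0000 mm


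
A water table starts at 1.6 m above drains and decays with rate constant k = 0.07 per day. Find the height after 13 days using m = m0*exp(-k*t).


m = m0 * exp(-k*t)
m = 1.6 * exp(-0.07 * 13)
m = 1.6 * exp(-0.9100)

0.6440 m


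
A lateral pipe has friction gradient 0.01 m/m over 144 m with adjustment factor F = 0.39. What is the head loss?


hf = J * L * F = 0.01 * 144 * 0.39 = 0.5616 m

0.5616 m


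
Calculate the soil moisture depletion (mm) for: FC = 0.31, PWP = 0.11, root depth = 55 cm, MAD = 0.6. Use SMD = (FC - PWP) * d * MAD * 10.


SMD = (FC - PWP) * d * MAD * 10
SMD = (0.31 - 0.11) * 55 * 0.6 * 10
SMD = 0.2000 * 55 * 0.6 * 10

66.0000 mm


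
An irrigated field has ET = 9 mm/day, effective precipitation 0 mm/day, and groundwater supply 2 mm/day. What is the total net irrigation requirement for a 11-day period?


Daily deficit = ET - Pe - GW = 9 - 0 - 2 = 7 mm/day
NIR = 7 * 11 = 77 mm

77.0000 mm


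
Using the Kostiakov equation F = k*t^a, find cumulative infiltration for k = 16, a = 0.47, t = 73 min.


F = k * t^a = 16 * 73^0.47
F = 16 * 7.512107

120.1937 mm


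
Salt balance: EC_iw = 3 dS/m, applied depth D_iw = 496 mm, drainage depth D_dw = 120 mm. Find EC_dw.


EC_dw = EC_iw * D_iw / D_dw
EC_dw = 3 * 496 / 120
EC_dw = 1488 / 120

12.4000 dS/m


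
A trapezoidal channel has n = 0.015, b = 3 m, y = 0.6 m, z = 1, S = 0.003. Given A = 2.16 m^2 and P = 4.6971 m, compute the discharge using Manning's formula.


R = A/P = 2.16/4.6971 = 0.459858
Q = (1/0.015) * 2.16 * 0.459858^(2/3) * 0.003^0.5

4.6990 m^3/s


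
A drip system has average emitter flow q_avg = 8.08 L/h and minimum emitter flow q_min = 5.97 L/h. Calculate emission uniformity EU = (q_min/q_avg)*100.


EU = (q_min/q_avg)*100 = (5.97/8.08)*100 = 73.8861%

73.8861 %


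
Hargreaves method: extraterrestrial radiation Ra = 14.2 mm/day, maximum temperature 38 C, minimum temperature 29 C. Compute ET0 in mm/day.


Tmean = (Tmax + Tmin)/2 = (38 + 29)/2 = 33.5
ET0 = 0.0023 * 14.2 * (33.5 + 17.8) * sqrt(38 - 29)
ET0 = 0.0023 * 14.2 * 51.3 * 3.000000

5.0264 mm/day


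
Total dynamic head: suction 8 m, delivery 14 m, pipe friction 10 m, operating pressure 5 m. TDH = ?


TDH = Hs + Hd + hf + Hp = 8 + 14 + 10 + 5 = 37

37 m


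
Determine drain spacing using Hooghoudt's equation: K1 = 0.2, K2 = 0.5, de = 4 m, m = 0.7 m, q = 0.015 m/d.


S^2 = 8*K2*de*m/q + 4*K1*m^2/q
S^2 = 8*0.5*4*0.7/0.015 + 4*0.2*0.7^2/0.015
S = sqrt(772.8000)

27.7993 m


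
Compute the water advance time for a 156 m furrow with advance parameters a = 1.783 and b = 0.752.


t = (L/a)^(1/b)
t = (156/1.783)^(1/0.752)
t = 87.492989^(1/0.752)

382.3061 min


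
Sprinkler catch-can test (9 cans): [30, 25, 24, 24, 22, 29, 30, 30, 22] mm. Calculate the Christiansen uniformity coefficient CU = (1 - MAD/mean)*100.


mean = 26.222222 mm
MAD = 3.135802 mm
CU = (1 - 3.135802/26.222222)*100

88.0414 %


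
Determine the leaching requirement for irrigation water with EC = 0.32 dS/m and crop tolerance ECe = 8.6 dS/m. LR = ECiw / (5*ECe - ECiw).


LR = ECiw / (5*ECe - ECiw)
LR = 0.32 / (5*8.6 - 0.32)
LR = 0.32 / 42.6800

0.0075


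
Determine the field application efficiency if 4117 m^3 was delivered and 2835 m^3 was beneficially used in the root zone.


Ea = V_root / V_field * 100 = 2835 / 4117 * 100 = 68.8608%

68.8608 %


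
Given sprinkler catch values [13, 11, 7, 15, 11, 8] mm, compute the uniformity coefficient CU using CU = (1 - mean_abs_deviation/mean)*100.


mean = 10.833333 mm
MAD = 2.222222 mm
CU = (1 - 2.222222/10.833333)*100

79.4872 %


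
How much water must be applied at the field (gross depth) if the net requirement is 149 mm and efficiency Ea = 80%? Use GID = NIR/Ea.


Ea = 80% = 0.8
GID = NIR / Ea = 149 / 0.8 = 186.2500 mm

186.2500 mm


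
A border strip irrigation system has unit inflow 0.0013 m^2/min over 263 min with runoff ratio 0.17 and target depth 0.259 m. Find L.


L = q*t/((1+r)*Z)
L = 0.0013*263/((1+0.17)*0.259)
L = 0.3419/0.30303

1.1283 m


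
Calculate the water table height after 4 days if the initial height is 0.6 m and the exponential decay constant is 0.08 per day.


m = m0 * exp(-k*t)
m = 0.6 * exp(-0.08 * 4)
m = 0.6 * exp(-0.3200)

0.4357 m


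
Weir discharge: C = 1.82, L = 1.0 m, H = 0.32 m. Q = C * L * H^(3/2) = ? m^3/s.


Q = C * L * H^(3/2) = 1.82 * 1.0 * 0.32^1.5 = 1.82 * 1.0 * 0.181019

0.3295 m^3/s


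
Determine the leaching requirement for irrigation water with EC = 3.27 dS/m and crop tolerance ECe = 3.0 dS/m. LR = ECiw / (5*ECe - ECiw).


LR = ECiw / (5*ECe - ECiw)
LR = 3.27 / (5*3.0 - 3.27)
LR = 3.27 / 11.7300

0.2788


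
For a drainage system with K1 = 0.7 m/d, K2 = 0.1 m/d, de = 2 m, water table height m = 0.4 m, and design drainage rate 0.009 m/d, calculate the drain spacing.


S^2 = 8*K2*de*m/q + 4*K1*m^2/q
S^2 = 8*0.1*2*0.4/0.009 + 4*0.7*0.4^2/0.009
S = sqrt(120.8889)

10.9949 m


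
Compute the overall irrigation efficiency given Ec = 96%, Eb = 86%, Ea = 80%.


Ec = 0.96, Eb = 0.86, Ea = 0.8
E = 0.96 * 0.86 * 0.8 * 100 = 66.0480%

66.0480 %


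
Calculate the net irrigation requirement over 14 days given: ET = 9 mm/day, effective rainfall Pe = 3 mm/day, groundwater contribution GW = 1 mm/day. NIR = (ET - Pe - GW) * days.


Daily deficit = ET - Pe - GW = 9 - 3 - 1 = 5 mm/day
NIR = 5 * 14 = 70 mm

70.0000 mm


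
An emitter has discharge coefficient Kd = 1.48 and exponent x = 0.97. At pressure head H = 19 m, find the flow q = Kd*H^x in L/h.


q = Kd * H^x = 1.48 * 19^0.97 = 1.48 * 17.393661

25.7426 L/h


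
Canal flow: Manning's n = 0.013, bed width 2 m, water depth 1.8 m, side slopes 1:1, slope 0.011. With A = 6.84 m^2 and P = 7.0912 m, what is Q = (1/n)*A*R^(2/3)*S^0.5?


R = A/P = 6.84/7.0912 = 0.964576
Q = (1/0.013) * 6.84 * 0.964576^(2/3) * 0.011^0.5

53.8724 m^3/s


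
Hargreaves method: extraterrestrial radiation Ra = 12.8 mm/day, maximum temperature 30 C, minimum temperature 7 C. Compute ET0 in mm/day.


Tmean = (Tmax + Tmin)/2 = (30 + 7)/2 = 18.5
ET0 = 0.0023 * 12.8 * (18.5 + 17.8) * sqrt(30 - 7)
ET0 = 0.0023 * 12.8 * 36.3 * 4.795832

5.1252 mm/day


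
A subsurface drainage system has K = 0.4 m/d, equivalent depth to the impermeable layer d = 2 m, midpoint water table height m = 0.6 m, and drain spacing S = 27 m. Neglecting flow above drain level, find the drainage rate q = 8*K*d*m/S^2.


q = 8*K*d*m/S^2
q = 8*0.4*2*0.6/27^2
q = 3.8400 / 729

0.0053 m/d


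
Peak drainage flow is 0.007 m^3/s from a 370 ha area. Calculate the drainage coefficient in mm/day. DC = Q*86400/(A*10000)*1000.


DC = Q * 86400 / (A * 10000) * 1000
DC = 0.007 * 86400 / (370 * 10000) * 1000
DC = 604800.0000 / 3700000

0.1635 mm/day


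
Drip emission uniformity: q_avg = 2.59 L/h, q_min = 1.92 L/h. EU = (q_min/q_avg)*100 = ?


EU = (q_min/q_avg)*100 = (1.92/2.59)*100 = 74.1313%

74.1313 %


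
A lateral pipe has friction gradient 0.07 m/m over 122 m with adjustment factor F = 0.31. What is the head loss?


hf = J * L * F = 0.07 * 122 * 0.31 = 2.6474 m

2.6474 m


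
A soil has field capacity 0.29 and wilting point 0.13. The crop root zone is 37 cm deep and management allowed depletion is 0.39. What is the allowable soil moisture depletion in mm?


SMD = (FC - PWP) * d * MAD * 10
SMD = (0.29 - 0.13) * 37 * 0.39 * 10
SMD = 0.1600 * 37 * 0.39 * 10

23.0880 mm


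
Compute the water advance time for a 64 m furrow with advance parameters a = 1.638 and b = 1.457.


t = (L/a)^(1/b)
t = (64/1.638)^(1/1.457)
t = 39.072039^(1/1.457)

12.3755 min


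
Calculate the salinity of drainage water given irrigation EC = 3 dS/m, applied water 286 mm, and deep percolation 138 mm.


EC_dw = EC_iw * D_iw / D_dw
EC_dw = 3 * 286 / 138
EC_dw = 858 / 138

6.2174 dS/m


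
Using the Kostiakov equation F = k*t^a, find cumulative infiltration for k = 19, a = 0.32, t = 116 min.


F = k * t^a = 19 * 116^0.32
F = 19 * 4.577481

86.9721 mm


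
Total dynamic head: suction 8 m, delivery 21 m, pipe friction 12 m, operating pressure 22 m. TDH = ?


TDH = Hs + Hd + hf + Hp = 8 + 21 + 12 + 22 = 63

63 m


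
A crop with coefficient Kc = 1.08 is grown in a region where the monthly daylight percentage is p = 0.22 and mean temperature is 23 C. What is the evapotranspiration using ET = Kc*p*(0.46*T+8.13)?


ET = Kc * p * (0.46*T + 8.13)
ET = 1.08 * 0.22 * (0.46*23 + 8.13)
ET = 1.08 * 0.22 * 18.7100

4.4455 mm/day


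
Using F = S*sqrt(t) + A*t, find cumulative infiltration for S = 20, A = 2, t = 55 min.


F = S*sqrt(t) + A*t
F = 20*sqrt(55) + 2*55
F = 20*7.416198 + 110

258.3240 mm


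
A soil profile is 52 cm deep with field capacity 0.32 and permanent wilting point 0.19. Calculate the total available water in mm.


AWC = (FC - PWP) * d * 10
AWC = (0.32 - 0.19) * 52 * 10
AWC = 0.1300 * 52 * 10

67.6000 mm


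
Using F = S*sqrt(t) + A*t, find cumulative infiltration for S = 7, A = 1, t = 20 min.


F = S*sqrt(t) + A*t
F = 7*sqrt(20) + 1*20
F = 7*4.472136 + 20

51.3050 mm


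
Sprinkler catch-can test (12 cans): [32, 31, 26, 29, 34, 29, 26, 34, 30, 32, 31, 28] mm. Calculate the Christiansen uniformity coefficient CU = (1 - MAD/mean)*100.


mean = 30.166667 mm
MAD = 2.166667 mm
CU = (1 - 2.166667/30.166667)*100

92.8177 %


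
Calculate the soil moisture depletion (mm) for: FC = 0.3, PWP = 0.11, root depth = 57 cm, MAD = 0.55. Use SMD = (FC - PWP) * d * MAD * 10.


SMD = (FC - PWP) * d * MAD * 10
SMD = (0.3 - 0.11) * 57 * 0.55 * 10
SMD = 0.1900 * 57 * 0.55 * 10

59.5650 mm


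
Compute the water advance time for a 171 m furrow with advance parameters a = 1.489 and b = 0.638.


t = (L/a)^(1/b)
t = (171/1.489)^(1/0.638)
t = 114.842176^(1/0.638)

1694.3342 min


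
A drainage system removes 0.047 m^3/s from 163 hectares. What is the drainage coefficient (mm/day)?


DC = Q * 86400 / (A * 10000) * 1000
DC = 0.047 * 86400 / (163 * 10000) * 1000
DC = 4060800.0000 / 1630000

2.4913 mm/day


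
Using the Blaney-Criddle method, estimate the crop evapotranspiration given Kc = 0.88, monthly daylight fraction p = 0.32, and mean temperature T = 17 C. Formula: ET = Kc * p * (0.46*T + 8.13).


ET = Kc * p * (0.46*T + 8.13)
ET = 0.88 * 0.32 * (0.46*17 + 8.13)
ET = 0.88 * 0.32 * 15.9500

4.4915 mm/day


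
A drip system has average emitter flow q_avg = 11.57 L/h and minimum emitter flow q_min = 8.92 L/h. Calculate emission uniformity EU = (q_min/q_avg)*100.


EU = (q_min/q_avg)*100 = (8.92/11.57)*100 = 77.0959%

77.0959 %


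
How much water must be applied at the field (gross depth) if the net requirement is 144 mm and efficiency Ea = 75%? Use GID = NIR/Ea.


Ea = 75% = 0.75
GID = NIR / Ea = 144 / 0.75 = 192.0000 mm

192.0000 mm


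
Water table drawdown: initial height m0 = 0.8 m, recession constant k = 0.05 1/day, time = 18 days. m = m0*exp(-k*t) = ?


m = m0 * exp(-k*t)
m = 0.8 * exp(-0.05 * 18)
m = 0.8 * exp(-0.9000)

0.3253 m


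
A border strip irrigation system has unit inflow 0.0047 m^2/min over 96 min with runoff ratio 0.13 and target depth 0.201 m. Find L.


L = q*t/((1+r)*Z)
L = 0.0047*96/((1+0.13)*0.201)
L = 0.4512/0.22713

1.9865 m


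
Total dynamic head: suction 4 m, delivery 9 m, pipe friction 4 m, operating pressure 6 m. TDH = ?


TDH = Hs + Hd + hf + Hp = 4 + 9 + 4 + 6 = 23

23 m


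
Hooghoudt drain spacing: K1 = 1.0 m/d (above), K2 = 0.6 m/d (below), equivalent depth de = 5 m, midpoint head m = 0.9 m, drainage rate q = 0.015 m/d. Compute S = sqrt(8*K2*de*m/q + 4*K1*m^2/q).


S^2 = 8*K2*de*m/q + 4*K1*m^2/q
S^2 = 8*0.6*5*0.9/0.015 + 4*1.0*0.9^2/0.015
S = sqrt(1656.0000)

40.6940 m


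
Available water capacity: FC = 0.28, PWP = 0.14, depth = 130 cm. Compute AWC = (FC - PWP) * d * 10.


AWC = (FC - PWP) * d * 10
AWC = (0.28 - 0.14) * 130 * 10
AWC = 0.1400 * 130 * 10

182.0000 mm


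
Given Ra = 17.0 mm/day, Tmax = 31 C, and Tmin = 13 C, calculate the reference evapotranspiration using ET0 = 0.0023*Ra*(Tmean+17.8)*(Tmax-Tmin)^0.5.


Tmean = (Tmax + Tmin)/2 = (31 + 13)/2 = 22.0
ET0 = 0.0023 * 17.0 * (22.0 + 17.8) * sqrt(31 - 13)
ET0 = 0.0023 * 17.0 * 39.8 * 4.242641

6.6023 mm/day


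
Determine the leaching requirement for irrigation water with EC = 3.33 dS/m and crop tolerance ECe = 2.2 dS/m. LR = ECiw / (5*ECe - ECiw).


LR = ECiw / (5*ECe - ECiw)
LR = 3.33 / (5*2.2 - 3.33)
LR = 3.33 / 7.6700

0.4342


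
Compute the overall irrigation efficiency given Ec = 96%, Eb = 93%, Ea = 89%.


Ec = 0.96, Eb = 0.93, Ea = 0.89
E = 0.96 * 0.93 * 0.89 * 100 = 79.4592%

79.4592 %


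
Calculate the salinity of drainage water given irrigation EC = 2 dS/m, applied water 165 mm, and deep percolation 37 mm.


EC_dw = EC_iw * D_iw / D_dw
EC_dw = 2 * 165 / 37
EC_dw = 330 / 37

8.9189 dS/m


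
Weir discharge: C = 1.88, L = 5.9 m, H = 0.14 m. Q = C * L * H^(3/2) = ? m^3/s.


Q = C * L * H^(3/2) = 1.88 * 5.9 * 0.14^1.5 = 1.88 * 5.9 * 0.052383

0.5810 m^3/s


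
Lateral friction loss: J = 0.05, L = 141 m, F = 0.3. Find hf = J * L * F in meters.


hf = J * L * F = 0.05 * 141 * 0.3 = 2.1150 m

2.1150 m


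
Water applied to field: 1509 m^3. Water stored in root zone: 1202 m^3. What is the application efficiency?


Ea = V_root / V_field * 100 = 1202 / 1509 * 100 = 79.6554%

79.6554 %


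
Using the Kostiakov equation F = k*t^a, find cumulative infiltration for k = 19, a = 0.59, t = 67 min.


F = k * t^a = 19 * 67^0.59
F = 19 * 11.950447

227.0585 mm


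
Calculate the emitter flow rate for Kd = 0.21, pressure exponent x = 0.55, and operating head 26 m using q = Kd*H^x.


q = Kd * H^x = 0.21 * 26^0.55 = 0.21 * 6.001162

1.2602 L/h


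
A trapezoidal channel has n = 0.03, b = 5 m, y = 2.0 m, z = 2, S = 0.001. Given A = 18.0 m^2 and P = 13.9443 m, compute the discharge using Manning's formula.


R = A/P = 18.0/13.9443 = 1.290850
Q = (1/0.03) * 18.0 * 1.290850^(2/3) * 0.001^0.5

22.4941 m^3/s


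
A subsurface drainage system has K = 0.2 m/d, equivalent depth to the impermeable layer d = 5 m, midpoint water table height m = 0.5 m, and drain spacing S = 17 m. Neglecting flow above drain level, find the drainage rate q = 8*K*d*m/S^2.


q = 8*K*d*m/S^2
q = 8*0.2*5*0.5/17^2
q = 4.0000 / 289

0.0138 m/d


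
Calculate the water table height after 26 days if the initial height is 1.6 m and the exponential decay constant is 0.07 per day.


m = m0 * exp(-k*t)
m = 1.6 * exp(-0.07 * 26)
m = 1.6 * exp(-1.8200)

0.2592 m


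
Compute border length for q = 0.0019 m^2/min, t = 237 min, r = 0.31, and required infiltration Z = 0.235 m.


L = q*t/((1+r)*Z)
L = 0.0019*237/((1+0.31)*0.235)
L = 0.4503/0.30785

1.4627 m


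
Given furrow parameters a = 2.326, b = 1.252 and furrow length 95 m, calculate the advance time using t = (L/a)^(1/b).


t = (L/a)^(1/b)
t = (95/2.326)^(1/1.252)
t = 40.842648^(1/1.252)

19.3567 min


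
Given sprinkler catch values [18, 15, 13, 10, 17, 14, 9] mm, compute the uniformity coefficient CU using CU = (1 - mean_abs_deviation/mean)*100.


mean = 13.714286 mm
MAD = 2.612245 mm
CU = (1 - 2.612245/13.714286)*100

80.9524 %


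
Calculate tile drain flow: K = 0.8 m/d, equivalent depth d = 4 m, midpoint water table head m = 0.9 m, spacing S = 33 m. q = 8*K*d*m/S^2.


q = 8*K*d*m/S^2
q = 8*0.8*4*0.9/33^2
q = 23.0400 / 1089

0.0212 m/d


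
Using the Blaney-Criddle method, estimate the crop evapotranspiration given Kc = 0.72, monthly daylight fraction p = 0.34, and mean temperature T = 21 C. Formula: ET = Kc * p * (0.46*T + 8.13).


ET = Kc * p * (0.46*T + 8.13)
ET = 0.72 * 0.34 * (0.46*21 + 8.13)
ET = 0.72 * 0.34 * 17.7900

4.3550 mm/day


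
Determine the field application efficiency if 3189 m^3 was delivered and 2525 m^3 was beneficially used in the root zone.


Ea = V_root / V_field * 100 = 2525 / 3189 * 100 = 79.1784%

79.1784 %


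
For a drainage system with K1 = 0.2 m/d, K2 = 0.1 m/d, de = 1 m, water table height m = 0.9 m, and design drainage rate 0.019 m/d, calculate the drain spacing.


S^2 = 8*K2*de*m/q + 4*K1*m^2/q
S^2 = 8*0.1*1*0.9/0.019 + 4*0.2*0.9^2/0.019
S = sqrt(72.0000)

8.4853 m


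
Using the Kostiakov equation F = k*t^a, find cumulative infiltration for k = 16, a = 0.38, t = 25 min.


F = k * t^a = 16 * 25^0.38
F = 16 * 3.397952

54.3672 mm


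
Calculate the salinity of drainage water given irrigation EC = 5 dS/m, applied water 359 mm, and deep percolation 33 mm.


EC_dw = EC_iw * D_iw / D_dw
EC_dw = 5 * 359 / 33
EC_dw = 1795 / 33

54.3939 dS/m


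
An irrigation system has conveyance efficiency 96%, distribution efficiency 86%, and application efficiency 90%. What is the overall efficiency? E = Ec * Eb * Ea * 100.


Ec = 0.96, Eb = 0.86, Ea = 0.9
E = 0.96 * 0.86 * 0.9 * 100 = 74.3040%

74.3040 %


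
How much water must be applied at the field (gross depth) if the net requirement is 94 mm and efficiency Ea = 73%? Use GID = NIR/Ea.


Ea = 73% = 0.73
GID = NIR / Ea = 94 / 0.73 = 128.7671 mm

128.7671 mm


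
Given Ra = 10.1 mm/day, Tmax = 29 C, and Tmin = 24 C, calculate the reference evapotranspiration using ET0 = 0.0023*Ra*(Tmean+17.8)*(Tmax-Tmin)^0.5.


Tmean = (Tmax + Tmin)/2 = (29 + 24)/2 = 26.5
ET0 = 0.0023 * 10.1 * (26.5 + 17.8) * sqrt(29 - 24)
ET0 = 0.0023 * 10.1 * 44.3 * 2.236068

2.3011 mm/day


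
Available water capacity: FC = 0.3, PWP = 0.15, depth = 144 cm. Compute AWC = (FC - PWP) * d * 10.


AWC = (FC - PWP) * d * 10
AWC = (0.3 - 0.15) * 144 * 10
AWC = 0.1500 * 144 * 10

216.0000 mm


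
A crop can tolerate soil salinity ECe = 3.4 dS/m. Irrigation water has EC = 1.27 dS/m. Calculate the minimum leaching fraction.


LR = ECiw / (5*ECe - ECiw)
LR = 1.27 / (5*3.4 - 1.27)
LR = 1.27 / 15.7300

0.0807


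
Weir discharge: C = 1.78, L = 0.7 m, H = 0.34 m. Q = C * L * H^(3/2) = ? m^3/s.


Q = C * L * H^(3/2) = 1.78 * 0.7 * 0.34^1.5 = 1.78 * 0.7 * 0.198252

0.2470 m^3/s


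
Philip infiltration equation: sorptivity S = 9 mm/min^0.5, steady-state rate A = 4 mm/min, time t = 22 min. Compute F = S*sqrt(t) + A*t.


F = S*sqrt(t) + A*t
F = 9*sqrt(22) + 4*22
F = 9*4.690416 + 88

130.2137 mm


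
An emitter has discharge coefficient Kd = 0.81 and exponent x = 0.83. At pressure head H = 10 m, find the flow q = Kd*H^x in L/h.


q = Kd * H^x = 0.81 * 10^0.83 = 0.81 * 6.760830

5.4763 L/h


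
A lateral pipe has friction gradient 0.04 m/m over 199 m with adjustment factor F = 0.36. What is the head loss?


hf = J * L * F = 0.04 * 199 * 0.36 = 2.8656 m

2.8656 m


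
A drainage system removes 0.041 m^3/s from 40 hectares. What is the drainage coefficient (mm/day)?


DC = Q * 86400 / (A * 10000) * 1000
DC = 0.041 * 86400 / (40 * 10000) * 1000
DC = 3542400.0000 / 400000

8.8560 mm/day


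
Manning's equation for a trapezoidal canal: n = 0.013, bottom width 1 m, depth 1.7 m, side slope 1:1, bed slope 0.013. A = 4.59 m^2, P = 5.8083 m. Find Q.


R = A/P = 4.59/5.8083 = 0.790248
Q = (1/0.013) * 4.59 * 0.790248^(2/3) * 0.013^0.5

34.4099 m^3/s


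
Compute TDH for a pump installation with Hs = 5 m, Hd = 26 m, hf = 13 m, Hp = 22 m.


TDH = Hs + Hd + hf + Hp = 5 + 26 + 13 + 22 = 66

66 m


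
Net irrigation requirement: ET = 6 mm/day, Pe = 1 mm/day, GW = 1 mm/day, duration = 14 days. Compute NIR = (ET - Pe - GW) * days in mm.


Daily deficit = ET - Pe - GW = 6 - 1 - 1 = 4 mm/day
NIR = 4 * 14 = 56 mm

56.0000 mm


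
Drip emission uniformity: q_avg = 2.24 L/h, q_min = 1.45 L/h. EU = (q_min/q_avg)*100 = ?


EU = (q_min/q_avg)*100 = (1.45/2.24)*100 = 64.7321%

64.7321 %


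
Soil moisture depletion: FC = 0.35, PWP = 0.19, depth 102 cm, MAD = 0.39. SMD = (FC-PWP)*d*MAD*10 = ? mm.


SMD = (FC - PWP) * d * MAD * 10
SMD = (0.35 - 0.19) * 102 * 0.39 * 10
SMD = 0.1600 * 102 * 0.39 * 10

63.6480 mm


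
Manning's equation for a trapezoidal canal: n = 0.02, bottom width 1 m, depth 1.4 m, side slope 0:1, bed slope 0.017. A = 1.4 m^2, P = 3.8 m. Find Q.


R = A/P = 1.4/3.8 = 0.368421
Q = (1/0.02) * 1.4 * 0.368421^(2/3) * 0.017^0.5

4.6905 m^3/s


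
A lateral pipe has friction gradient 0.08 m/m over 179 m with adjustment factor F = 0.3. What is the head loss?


hf = J * L * F = 0.08 * 179 * 0.3 = 4.2960 m

4.2960 m


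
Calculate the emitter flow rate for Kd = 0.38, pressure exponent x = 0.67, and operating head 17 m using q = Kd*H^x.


q = Kd * H^x = 0.38 * 17^0.67 = 0.38 * 6.674224

2.5362 L/h


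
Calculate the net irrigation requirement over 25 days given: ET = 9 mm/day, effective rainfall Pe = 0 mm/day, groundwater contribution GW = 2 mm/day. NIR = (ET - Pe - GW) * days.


Daily deficit = ET - Pe - GW = 9 - 0 - 2 = 7 mm/day
NIR = 7 * 25 = 175 mm

175.0000 mm


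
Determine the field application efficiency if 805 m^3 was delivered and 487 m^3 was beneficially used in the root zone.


Ea = V_root / V_field * 100 = 487 / 805 * 100 = 60.4969%

60.4969 %


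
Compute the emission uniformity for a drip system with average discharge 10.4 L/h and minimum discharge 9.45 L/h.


EU = (q_min/q_avg)*100 = (9.45/10.4)*100 = 90.8654%

90.8654 %


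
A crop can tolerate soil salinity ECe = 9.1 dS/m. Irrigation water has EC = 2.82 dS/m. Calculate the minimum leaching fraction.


LR = ECiw / (5*ECe - ECiw)
LR = 2.82 / (5*9.1 - 2.82)
LR = 2.82 / 42.6800

0.0661


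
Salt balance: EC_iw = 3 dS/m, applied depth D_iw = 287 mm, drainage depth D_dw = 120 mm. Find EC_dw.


EC_dw = EC_iw * D_iw / D_dw
EC_dw = 3 * 287 / 120
EC_dw = 861 / 120

7.1750 dS/m


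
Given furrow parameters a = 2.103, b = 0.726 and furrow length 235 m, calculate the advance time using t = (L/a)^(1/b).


t = (L/a)^(1/b)
t = (235/2.103)^(1/0.726)
t = 111.745126^(1/0.726)

662.6001 min


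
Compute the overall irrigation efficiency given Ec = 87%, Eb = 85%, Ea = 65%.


Ec = 0.87, Eb = 0.85, Ea = 0.65
E = 0.87 * 0.85 * 0.65 * 100 = 48.0675%

48.0675 %


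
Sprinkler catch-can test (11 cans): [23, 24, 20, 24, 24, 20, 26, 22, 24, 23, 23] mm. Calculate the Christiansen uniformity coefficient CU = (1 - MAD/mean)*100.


mean = 23.000000 mm
MAD = 1.272727 mm
CU = (1 - 1.272727/23.000000)*100

94.4664 %


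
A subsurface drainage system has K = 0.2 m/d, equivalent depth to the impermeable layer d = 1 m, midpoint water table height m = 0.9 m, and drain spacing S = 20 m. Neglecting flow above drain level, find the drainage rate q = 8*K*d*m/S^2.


q = 8*K*d*m/S^2
q = 8*0.2*1*0.9/20^2
q = 1.4400 / 400

0.0036 m/d


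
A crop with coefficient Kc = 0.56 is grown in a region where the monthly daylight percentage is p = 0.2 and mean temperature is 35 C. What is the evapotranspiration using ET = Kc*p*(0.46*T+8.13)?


ET = Kc * p * (0.46*T + 8.13)
ET = 0.56 * 0.2 * (0.46*35 + 8.13)
ET = 0.56 * 0.2 * 24.2300

2.7138 mm/day


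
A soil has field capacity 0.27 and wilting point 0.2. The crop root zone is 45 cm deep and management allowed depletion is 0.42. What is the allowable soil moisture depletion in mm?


SMD = (FC - PWP) * d * MAD * 10
SMD = (0.27 - 0.2) * 45 * 0.42 * 10
SMD = 0.0700 * 45 * 0.42 * 10

13.2300 mm


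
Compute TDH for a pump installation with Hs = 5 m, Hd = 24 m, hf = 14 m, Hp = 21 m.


TDH = Hs + Hd + hf + Hp = 5 + 24 + 14 + 21 = 64

64 m


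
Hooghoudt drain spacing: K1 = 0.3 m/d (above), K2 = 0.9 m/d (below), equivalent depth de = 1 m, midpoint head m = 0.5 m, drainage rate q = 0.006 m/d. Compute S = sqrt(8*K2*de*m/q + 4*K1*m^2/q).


S^2 = 8*K2*de*m/q + 4*K1*m^2/q
S^2 = 8*0.9*1*0.5/0.006 + 4*0.3*0.5^2/0.006
S = sqrt(650.0000)

25.4951 m


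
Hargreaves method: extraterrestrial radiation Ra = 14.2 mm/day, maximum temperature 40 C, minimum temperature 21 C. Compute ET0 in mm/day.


Tmean = (Tmax + Tmin)/2 = (40 + 21)/2 = 30.5
ET0 = 0.0023 * 14.2 * (30.5 + 17.8) * sqrt(40 - 21)
ET0 = 0.0023 * 14.2 * 48.3 * 4.358899

6.8761 mm/day


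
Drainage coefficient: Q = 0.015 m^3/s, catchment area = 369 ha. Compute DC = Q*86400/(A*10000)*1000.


DC = Q * 86400 / (A * 10000) * 1000
DC = 0.015 * 86400 / (369 * 10000) * 1000
DC = 1296000.0000 / 3690000

0.3512 mm/day


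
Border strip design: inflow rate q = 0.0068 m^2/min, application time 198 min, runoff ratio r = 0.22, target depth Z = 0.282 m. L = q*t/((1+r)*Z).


L = q*t/((1+r)*Z)
L = 0.0068*198/((1+0.22)*0.282)
L = 1.3464/0.34404

3.9135 m


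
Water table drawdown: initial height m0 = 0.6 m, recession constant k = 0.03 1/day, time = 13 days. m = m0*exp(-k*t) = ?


m = m0 * exp(-k*t)
m = 0.6 * exp(-0.03 * 13)
m = 0.6 * exp(-0.3900)

0.4062 m


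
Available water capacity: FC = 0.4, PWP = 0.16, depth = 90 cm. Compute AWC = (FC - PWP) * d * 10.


AWC = (FC - PWP) * d * 10
AWC = (0.4 - 0.16) * 90 * 10
AWC = 0.2400 * 90 * 10

216.0000 mm


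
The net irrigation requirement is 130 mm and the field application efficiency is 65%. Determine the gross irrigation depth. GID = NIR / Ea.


Ea = 65% = 0.65
GID = NIR / Ea = 130 / 0.65 = 200.0000 mm

200.0000 mm


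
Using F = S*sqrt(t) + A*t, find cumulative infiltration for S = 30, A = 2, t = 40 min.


F = S*sqrt(t) + A*t
F = 30*sqrt(40) + 2*40
F = 30*6.324555 + 80

269.7366 mm


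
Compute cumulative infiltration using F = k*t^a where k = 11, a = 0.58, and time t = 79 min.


F = k * t^a = 11 * 79^0.58
F = 11 * 12.607347

138.6808 mm


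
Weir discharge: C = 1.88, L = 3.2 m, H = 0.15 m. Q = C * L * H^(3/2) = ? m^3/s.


Q = C * L * H^(3/2) = 1.88 * 3.2 * 0.15^1.5 = 1.88 * 3.2 * 0.058095

0.3495 m^3/s


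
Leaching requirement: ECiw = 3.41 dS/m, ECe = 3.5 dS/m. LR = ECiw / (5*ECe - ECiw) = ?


LR = ECiw / (5*ECe - ECiw)
LR = 3.41 / (5*3.5 - 3.41)
LR = 3.41 / 14.0900

0.2420


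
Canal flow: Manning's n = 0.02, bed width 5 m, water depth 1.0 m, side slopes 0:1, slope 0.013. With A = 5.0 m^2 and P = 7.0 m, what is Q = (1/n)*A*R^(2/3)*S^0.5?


R = A/P = 5.0/7.0 = 0.714286
Q = (1/0.02) * 5.0 * 0.714286^(2/3) * 0.013^0.5

22.7768 m^3/s


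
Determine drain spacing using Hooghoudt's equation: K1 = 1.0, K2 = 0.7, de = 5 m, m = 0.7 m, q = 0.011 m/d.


S^2 = 8*K2*de*m/q + 4*K1*m^2/q
S^2 = 8*0.7*5*0.7/0.011 + 4*1.0*0.7^2/0.011
S = sqrt(1960.0000)

44.2719 m


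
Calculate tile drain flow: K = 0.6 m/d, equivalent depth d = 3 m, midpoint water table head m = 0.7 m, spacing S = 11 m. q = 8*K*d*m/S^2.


q = 8*K*d*m/S^2
q = 8*0.6*3*0.7/11^2
q = 10.0800 / 121

0.0833 m/d


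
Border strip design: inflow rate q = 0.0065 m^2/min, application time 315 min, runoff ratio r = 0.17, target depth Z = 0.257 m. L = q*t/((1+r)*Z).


L = q*t/((1+r)*Z)
L = 0.0065*315/((1+0.17)*0.257)
L = 2.0475/0.30069

6.8093 m


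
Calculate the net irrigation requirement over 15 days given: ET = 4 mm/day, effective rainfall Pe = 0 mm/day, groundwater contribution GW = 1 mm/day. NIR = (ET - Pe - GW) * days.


Daily deficit = ET - Pe - GW = 4 - 0 - 1 = 3 mm/day
NIR = 3 * 15 = 45 mm

45.0000 mm


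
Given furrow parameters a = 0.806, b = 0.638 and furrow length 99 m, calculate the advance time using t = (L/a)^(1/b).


t = (L/a)^(1/b)
t = (99/0.806)^(1/0.638)
t = 122.828784^(1/0.638)

1882.6307 min


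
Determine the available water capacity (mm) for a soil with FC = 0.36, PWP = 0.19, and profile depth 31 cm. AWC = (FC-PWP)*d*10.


AWC = (FC - PWP) * d * 10
AWC = (0.36 - 0.19) * 31 * 10
AWC = 0.1700 * 31 * 10

52.7000 mm


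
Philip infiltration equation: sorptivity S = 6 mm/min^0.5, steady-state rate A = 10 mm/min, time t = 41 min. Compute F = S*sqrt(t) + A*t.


F = S*sqrt(t) + A*t
F = 6*sqrt(41) + 10*41
F = 6*6.403124 + 410

448.4187 mm


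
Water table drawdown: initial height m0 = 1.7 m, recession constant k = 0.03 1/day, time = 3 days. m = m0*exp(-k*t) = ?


m = m0 * exp(-k*t)
m = 1.7 * exp(-0.03 * 3)
m = 1.7 * exp(-0.0900)

1.5537 m


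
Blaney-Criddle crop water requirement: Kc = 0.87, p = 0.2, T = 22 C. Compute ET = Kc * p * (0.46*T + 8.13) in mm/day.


ET = Kc * p * (0.46*T + 8.13)
ET = 0.87 * 0.2 * (0.46*22 + 8.13)
ET = 0.87 * 0.2 * 18.2500

3.1755 mm/day


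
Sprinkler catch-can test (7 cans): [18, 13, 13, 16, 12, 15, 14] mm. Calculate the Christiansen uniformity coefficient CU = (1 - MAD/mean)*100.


mean = 14.428571 mm
MAD = 1.632653 mm
CU = (1 - 1.632653/14.428571)*100

88.6846 %


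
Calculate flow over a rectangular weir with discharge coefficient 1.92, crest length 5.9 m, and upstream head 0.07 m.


Q = C * L * H^(3/2) = 1.92 * 5.9 * 0.07^1.5 = 1.92 * 5.9 * 0.018520

0.2098 m^3/s


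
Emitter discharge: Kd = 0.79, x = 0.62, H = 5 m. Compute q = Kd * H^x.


q = Kd * H^x = 0.79 * 5^0.62 = 0.79 * 2.712448

2.1428 L/h


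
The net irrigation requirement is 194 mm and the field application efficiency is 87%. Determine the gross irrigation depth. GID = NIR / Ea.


Ea = 87% = 0.87
GID = NIR / Ea = 194 / 0.87 = 222.9885 mm

222.9885 mm


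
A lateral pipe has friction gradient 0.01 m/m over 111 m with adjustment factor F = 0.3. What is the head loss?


hf = J * L * F = 0.01 * 111 * 0.3 = 0.3330 m

0.3330 m


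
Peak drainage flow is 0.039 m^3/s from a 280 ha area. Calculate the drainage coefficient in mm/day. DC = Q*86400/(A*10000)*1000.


DC = Q * 86400 / (A * 10000) * 1000
DC = 0.039 * 86400 / (280 * 10000) * 1000
DC = 3369600.0000 / 2800000

1.2034 mm/day


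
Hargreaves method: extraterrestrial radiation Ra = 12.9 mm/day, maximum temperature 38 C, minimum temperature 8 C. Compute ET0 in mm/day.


Tmean = (Tmax + Tmin)/2 = (38 + 8)/2 = 23.0
ET0 = 0.0023 * 12.9 * (23.0 + 17.8) * sqrt(38 - 8)
ET0 = 0.0023 * 12.9 * 40.8 * 5.477226

6.6304 mm/day


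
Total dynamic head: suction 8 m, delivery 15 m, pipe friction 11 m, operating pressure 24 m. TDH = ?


TDH = Hs + Hd + hf + Hp = 8 + 15 + 11 + 24 = 58

58 m


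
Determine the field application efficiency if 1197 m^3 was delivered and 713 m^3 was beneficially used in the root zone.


Ea = V_root / V_field * 100 = 713 / 1197 * 100 = 59.5656%

59.5656 %


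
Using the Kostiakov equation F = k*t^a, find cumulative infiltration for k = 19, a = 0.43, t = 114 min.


F = k * t^a = 19 * 114^0.43
F = 19 * 7.664240

145.6206 mm


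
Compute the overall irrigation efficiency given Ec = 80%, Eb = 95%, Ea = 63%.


Ec = 0.8, Eb = 0.95, Ea = 0.63
E = 0.8 * 0.95 * 0.63 * 100 = 47.8800%

47.8800 %


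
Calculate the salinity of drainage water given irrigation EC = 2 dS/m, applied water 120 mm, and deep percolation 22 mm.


EC_dw = EC_iw * D_iw / D_dw
EC_dw = 2 * 120 / 22
EC_dw = 240 / 22

10.9091 dS/m


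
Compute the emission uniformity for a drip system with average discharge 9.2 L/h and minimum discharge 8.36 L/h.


EU = (q_min/q_avg)*100 = (8.36/9.2)*100 = 90.8696%

90.8696 %


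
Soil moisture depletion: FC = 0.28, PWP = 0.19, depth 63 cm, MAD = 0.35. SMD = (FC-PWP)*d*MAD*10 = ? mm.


SMD = (FC - PWP) * d * MAD * 10
SMD = (0.28 - 0.19) * 63 * 0.35 * 10
SMD = 0.0900 * 63 * 0.35 * 10

19.8450 mm


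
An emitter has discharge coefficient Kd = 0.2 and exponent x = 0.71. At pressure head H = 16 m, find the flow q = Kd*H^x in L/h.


q = Kd * H^x = 0.2 * 16^0.71 = 0.2 * 7.160201

1.4320 L/h


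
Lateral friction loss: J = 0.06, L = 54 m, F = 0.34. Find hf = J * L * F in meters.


hf = J * L * F = 0.06 * 54 * 0.34 = 1.1016 m

1.1016 m


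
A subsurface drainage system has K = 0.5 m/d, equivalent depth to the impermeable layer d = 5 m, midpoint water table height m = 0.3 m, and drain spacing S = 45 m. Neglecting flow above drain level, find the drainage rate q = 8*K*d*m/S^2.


q = 8*K*d*m/S^2
q = 8*0.5*5*0.3/45^2
q = 6.0000 / 2025

0.0030 m/d


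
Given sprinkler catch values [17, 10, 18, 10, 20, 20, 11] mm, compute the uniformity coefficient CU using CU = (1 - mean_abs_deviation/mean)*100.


mean = 15.142857 mm
MAD = 4.122449 mm
CU = (1 - 4.122449/15.142857)*100

72.7763 %


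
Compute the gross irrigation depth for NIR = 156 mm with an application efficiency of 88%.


Ea = 88% = 0.88
GID = NIR / Ea = 156 / 0.88 = 177.2727 mm

177.2727 mm


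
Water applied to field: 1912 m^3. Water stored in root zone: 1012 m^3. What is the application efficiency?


Ea = V_root / V_field * 100 = 1012 / 1912 * 100 = 52.9289%

52.9289 %


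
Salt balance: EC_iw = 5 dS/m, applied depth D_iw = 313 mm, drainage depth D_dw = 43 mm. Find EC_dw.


EC_dw = EC_iw * D_iw / D_dw
EC_dw = 5 * 313 / 43
EC_dw = 1565 / 43

36.3953 dS/m


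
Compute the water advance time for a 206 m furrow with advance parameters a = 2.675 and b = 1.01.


t = (L/a)^(1/b)
t = (206/2.675)^(1/1.01)
t = 77.009346^(1/1.01)

73.7675 min


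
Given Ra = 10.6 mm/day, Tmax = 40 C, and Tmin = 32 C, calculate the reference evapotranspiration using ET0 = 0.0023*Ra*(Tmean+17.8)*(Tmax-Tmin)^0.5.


Tmean = (Tmax + Tmin)/2 = (40 + 32)/2 = 36.0
ET0 = 0.0023 * 10.6 * (36.0 + 17.8) * sqrt(40 - 32)
ET0 = 0.0023 * 10.6 * 53.8 * 2.828427

3.7099 mm/day


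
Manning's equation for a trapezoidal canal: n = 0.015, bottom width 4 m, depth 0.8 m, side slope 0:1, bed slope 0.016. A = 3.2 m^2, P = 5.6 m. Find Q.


R = A/P = 3.2/5.6 = 0.571429
Q = (1/0.015) * 3.2 * 0.571429^(2/3) * 0.016^0.5

18.5820 m^3/s


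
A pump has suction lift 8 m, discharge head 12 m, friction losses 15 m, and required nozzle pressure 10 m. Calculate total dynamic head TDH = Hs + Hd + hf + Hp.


TDH = Hs + Hd + hf + Hp = 8 + 12 + 15 + 10 = 45

45 m


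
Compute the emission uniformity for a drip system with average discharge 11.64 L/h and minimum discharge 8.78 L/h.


EU = (q_min/q_avg)*100 = (8.78/11.64)*100 = 75.4296%

75.4296 %


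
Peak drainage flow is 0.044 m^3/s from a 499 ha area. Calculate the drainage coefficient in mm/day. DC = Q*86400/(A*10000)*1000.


DC = Q * 86400 / (A * 10000) * 1000
DC = 0.044 * 86400 / (499 * 10000) * 1000
DC = 3801600.0000 / 4990000

0.7618 mm/day


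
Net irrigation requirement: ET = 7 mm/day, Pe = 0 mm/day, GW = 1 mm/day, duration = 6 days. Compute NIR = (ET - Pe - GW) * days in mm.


Daily deficit = ET - Pe - GW = 7 - 0 - 1 = 6 mm/day
NIR = 6 * 6 = 36 mm

36.0000 mm


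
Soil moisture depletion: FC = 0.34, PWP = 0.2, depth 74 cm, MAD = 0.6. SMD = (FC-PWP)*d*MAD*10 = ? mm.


SMD = (FC - PWP) * d * MAD * 10
SMD = (0.34 - 0.2) * 74 * 0.6 * 10
SMD = 0.1400 * 74 * 0.6 * 10

62.1600 mm


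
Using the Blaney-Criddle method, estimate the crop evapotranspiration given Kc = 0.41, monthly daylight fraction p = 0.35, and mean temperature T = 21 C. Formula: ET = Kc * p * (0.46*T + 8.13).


ET = Kc * p * (0.46*T + 8.13)
ET = 0.41 * 0.35 * (0.46*21 + 8.13)
ET = 0.41 * 0.35 * 17.7900

2.5529 mm/day


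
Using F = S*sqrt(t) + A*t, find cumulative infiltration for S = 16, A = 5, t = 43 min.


F = S*sqrt(t) + A*t
F = 16*sqrt(43) + 5*43
F = 16*6.557439 + 215

319.9190 mm


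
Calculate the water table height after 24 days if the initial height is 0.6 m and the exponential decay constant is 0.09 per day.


m = m0 * exp(-k*t)
m = 0.6 * exp(-0.09 * 24)
m = 0.6 * exp(-2.1600)

0.0692 m


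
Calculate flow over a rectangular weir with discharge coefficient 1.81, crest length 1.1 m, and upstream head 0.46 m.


Q = C * L * H^(3/2) = 1.81 * 1.1 * 0.46^1.5 = 1.81 * 1.1 * 0.311987

0.6212 m^3/s


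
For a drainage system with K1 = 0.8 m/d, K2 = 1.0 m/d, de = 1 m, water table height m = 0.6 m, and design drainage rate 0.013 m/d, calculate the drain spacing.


S^2 = 8*K2*de*m/q + 4*K1*m^2/q
S^2 = 8*1.0*1*0.6/0.013 + 4*0.8*0.6^2/0.013
S = sqrt(457.8462)

21.3973 m


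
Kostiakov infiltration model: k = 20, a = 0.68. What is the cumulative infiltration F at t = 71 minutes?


F = k * t^a = 20 * 71^0.68
F = 20 * 18.149124

362.9825 mm


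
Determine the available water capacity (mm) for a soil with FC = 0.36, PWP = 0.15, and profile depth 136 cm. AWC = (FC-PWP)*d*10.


AWC = (FC - PWP) * d * 10
AWC = (0.36 - 0.15) * 136 * 10
AWC = 0.2100 * 136 * 10

285.6000 mm


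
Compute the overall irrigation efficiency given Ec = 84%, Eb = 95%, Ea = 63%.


Ec = 0.84, Eb = 0.95, Ea = 0.63
E = 0.84 * 0.95 * 0.63 * 100 = 50.2740%

50.2740 %


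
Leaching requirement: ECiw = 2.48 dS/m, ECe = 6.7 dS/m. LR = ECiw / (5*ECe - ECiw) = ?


LR = ECiw / (5*ECe - ECiw)
LR = 2.48 / (5*6.7 - 2.48)
LR = 2.48 / 31.0200

0.0799


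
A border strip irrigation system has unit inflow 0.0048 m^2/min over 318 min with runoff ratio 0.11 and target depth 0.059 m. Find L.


L = q*t/((1+r)*Z)
L = 0.0048*318/((1+0.11)*0.059)
L = 1.5264/0.06549

23.3074 m


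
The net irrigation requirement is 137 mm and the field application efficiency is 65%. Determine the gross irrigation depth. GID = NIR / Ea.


Ea = 65% = 0.65
GID = NIR / Ea = 137 / 0.65 = 210.7692 mm

210.7692 mm


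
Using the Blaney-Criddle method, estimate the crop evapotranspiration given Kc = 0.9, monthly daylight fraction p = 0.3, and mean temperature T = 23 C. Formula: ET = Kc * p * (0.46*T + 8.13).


ET = Kc * p * (0.46*T + 8.13)
ET = 0.9 * 0.3 * (0.46*23 + 8.13)
ET = 0.9 * 0.3 * 18.7100

5.0517 mm/day


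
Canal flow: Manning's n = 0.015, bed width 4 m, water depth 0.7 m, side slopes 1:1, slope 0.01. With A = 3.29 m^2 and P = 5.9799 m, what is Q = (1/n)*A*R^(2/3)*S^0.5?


R = A/P = 3.29/5.9799 = 0.550176
Q = (1/0.015) * 3.29 * 0.550176^(2/3) * 0.01^0.5

14.7267 m^3/s


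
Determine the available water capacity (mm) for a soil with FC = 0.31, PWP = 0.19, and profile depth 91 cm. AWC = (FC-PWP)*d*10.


AWC = (FC - PWP) * d * 10
AWC = (0.31 - 0.19) * 91 * 10
AWC = 0.1200 * 91 * 10

109.2000 mm


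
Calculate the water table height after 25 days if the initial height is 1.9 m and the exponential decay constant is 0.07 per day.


m = m0 * exp(-k*t)
m = 1.9 * exp(-0.07 * 25)
m = 1.9 * exp(-1.7500)

0.3302 m


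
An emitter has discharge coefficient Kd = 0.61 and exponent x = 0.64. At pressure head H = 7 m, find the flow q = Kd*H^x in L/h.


q = Kd * H^x = 0.61 * 7^0.64 = 0.61 * 3.474263

2.1193 L/h


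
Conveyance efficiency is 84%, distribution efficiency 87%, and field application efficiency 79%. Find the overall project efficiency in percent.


Ec = 0.84, Eb = 0.87, Ea = 0.79
E = 0.84 * 0.87 * 0.79 * 100 = 57.7332%

57.7332 %


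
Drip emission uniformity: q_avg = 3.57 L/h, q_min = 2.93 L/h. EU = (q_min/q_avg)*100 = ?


EU = (q_min/q_avg)*100 = (2.93/3.57)*100 = 82.0728%

82.0728 %


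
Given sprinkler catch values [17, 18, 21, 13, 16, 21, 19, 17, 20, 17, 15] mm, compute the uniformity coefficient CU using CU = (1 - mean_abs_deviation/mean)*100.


mean = 17.636364 mm
MAD = 1.966942 mm
CU = (1 - 1.966942/17.636364)*100

88.8472 %


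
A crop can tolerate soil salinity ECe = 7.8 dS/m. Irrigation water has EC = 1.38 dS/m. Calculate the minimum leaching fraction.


LR = ECiw / (5*ECe - ECiw)
LR = 1.38 / (5*7.8 - 1.38)
LR = 1.38 / 37.6200

0.0367
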